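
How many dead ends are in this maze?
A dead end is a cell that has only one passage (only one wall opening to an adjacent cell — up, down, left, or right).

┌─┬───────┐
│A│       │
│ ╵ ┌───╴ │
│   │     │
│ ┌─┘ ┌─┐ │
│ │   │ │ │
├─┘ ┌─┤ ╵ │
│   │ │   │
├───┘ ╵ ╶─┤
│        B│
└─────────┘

Checking each cell for number of passages:

Dead ends found at positions:
  (0, 0)
  (2, 0)
  (2, 3)
  (3, 0)
  (3, 2)
  (4, 0)
  (4, 4)
Total dead ends: 7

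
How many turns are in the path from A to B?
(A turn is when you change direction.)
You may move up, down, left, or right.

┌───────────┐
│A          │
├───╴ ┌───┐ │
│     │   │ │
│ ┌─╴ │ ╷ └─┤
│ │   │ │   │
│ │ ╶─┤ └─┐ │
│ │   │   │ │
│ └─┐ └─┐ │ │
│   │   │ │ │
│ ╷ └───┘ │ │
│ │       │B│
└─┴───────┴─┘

Directions: right, right, down, left, left, down, down, down, right, down, right, right, right, up, up, left, up, up, right, down, right, down, down, down
Number of turns: 13

Solution:

┌───────────┐
│A → ↓      │
├───╴ ┌───┐ │
│↓ ← ↲│↱ ↓│ │
│ ┌─╴ │ ╷ └─┤
│↓│   │↑│↳ ↓│
│ │ ╶─┤ └─┐ │
│↓│   │↑ ↰│↓│
│ └─┐ └─┐ │ │
│↳ ↓│   │↑│↓│
│ ╷ └───┘ │ │
│ │↳ → → ↑│B│
└─┴───────┴─┘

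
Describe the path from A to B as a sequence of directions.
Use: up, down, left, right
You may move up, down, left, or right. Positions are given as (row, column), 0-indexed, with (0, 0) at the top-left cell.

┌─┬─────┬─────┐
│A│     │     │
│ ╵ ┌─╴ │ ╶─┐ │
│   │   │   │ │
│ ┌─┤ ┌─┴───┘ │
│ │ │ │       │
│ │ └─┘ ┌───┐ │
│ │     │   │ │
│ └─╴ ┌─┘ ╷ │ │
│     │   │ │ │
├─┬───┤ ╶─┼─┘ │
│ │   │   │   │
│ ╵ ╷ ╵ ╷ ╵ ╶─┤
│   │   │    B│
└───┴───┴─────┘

Finding the path and converting it to directions:
Path through cells: (0,0) → (1,0) → (2,0) → (3,0) → (4,0) → (4,1) → (4,2) → (3,2) → (3,3) → (2,3) → (2,4) → (2,5) → (2,6) → (3,6) → (4,6) → (5,6) → (5,5) → (6,5) → (6,6)
Directions: down, down, down, down, right, right, up, right, up, right, right, right, down, down, down, left, down, right

Solution:

┌─┬─────┬─────┐
│A│     │     │
│ ╵ ┌─╴ │ ╶─┐ │
│↓  │   │   │ │
│ ┌─┤ ┌─┴───┘ │
│↓│ │ │↱ → → ↓│
│ │ └─┘ ┌───┐ │
│↓│  ↱ ↑│   │↓│
│ └─╴ ┌─┘ ╷ │ │
│↳ → ↑│   │ │↓│
├─┬───┤ ╶─┼─┘ │
│ │   │   │↓ ↲│
│ ╵ ╷ ╵ ╷ ╵ ╶─┤
│   │   │  ↳ B│
└───┴───┴─────┘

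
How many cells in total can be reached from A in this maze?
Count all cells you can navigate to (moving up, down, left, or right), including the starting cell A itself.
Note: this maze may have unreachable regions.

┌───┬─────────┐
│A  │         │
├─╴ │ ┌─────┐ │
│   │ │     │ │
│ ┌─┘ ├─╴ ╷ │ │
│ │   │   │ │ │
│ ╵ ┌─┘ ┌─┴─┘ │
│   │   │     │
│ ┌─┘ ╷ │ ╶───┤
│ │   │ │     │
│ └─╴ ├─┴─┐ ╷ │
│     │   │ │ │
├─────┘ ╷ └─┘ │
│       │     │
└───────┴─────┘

Using BFS/flood-fill to find all reachable cells from A:
Maze size: 7 × 7 = 49 total cells
All cells are reachable — the maze is fully connected.
Reachable cells: 49

Reachable region (· marks reachable cells):

┌───┬─────────┐
│A ·│· · · · ·│
├─╴ │ ┌─────┐ │
│· ·│·│· · ·│·│
│ ┌─┘ ├─╴ ╷ │ │
│·│· ·│· ·│·│·│
│ ╵ ┌─┘ ┌─┴─┘ │
│· ·│· ·│· · ·│
│ ┌─┘ ╷ │ ╶───┤
│·│· ·│·│· · ·│
│ └─╴ ├─┴─┐ ╷ │
│· · ·│· ·│·│·│
├─────┘ ╷ └─┘ │
│· · · ·│· · ·│
└───────┴─────┘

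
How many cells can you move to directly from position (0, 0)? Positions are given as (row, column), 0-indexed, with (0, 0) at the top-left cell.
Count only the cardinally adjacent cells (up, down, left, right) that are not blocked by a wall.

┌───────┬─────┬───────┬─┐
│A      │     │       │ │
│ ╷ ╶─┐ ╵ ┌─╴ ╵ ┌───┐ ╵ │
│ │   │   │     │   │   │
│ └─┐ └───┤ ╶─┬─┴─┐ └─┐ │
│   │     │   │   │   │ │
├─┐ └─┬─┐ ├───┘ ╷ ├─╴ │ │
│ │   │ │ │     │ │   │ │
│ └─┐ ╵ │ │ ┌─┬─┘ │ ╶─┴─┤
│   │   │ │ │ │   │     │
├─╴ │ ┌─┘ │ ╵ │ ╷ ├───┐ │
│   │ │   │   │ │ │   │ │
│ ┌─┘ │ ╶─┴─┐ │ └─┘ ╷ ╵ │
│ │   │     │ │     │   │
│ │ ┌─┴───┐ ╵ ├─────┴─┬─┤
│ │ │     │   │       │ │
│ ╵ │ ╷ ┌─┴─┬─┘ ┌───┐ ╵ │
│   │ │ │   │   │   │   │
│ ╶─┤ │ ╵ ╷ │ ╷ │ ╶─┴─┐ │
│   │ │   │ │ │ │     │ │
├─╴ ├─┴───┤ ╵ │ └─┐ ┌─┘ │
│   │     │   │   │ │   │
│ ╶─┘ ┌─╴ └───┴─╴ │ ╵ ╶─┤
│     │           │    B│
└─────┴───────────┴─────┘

Checking passable neighbors of (0, 0):
Neighbors: (1, 0), (0, 1)
Count: 2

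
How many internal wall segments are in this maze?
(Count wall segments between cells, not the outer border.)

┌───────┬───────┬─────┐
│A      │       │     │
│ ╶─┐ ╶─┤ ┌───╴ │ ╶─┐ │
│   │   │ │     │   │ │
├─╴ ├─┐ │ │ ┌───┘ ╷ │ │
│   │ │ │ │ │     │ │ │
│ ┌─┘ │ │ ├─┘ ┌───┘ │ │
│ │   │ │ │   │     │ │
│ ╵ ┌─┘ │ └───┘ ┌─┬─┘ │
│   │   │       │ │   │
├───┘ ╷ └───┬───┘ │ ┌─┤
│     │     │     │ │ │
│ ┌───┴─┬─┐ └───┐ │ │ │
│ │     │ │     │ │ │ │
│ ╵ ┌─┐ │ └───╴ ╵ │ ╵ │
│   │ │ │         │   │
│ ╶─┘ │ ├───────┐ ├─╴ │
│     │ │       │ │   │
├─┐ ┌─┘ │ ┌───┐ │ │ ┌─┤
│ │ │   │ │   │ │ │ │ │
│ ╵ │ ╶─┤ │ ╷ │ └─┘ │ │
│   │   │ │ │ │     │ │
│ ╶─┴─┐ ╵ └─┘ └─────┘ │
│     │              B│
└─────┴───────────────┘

Counting internal wall segments:
Total internal walls: 110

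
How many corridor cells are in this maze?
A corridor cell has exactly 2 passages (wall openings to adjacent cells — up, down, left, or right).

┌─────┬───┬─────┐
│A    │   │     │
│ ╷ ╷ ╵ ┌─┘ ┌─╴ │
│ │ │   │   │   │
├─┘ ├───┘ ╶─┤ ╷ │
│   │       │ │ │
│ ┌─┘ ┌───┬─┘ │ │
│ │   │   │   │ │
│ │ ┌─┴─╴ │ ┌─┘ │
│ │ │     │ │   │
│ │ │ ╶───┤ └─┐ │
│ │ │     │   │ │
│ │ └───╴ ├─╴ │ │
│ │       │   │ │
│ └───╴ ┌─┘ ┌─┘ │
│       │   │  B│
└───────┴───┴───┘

Counting cells with exactly 2 passages:
Total corridor cells: 52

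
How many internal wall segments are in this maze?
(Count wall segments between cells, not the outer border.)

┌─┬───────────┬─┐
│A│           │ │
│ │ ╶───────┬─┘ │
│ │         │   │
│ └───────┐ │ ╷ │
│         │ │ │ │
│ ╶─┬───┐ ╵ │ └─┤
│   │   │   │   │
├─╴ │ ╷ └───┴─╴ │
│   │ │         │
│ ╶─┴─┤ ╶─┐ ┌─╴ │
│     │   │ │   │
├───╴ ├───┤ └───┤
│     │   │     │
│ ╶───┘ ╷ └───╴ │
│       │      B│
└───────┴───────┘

Counting internal wall segments:
Total internal walls: 49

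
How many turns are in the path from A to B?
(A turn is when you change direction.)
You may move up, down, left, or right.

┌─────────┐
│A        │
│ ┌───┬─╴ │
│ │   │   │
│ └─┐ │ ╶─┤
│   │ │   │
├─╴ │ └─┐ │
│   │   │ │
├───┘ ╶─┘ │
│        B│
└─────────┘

Directions: right, right, right, right, down, left, down, right, down, down
Number of turns: 5

Solution:

┌─────────┐
│A → → → ↓│
│ ┌───┬─╴ │
│ │   │↓ ↲│
│ └─┐ │ ╶─┤
│   │ │↳ ↓│
├─╴ │ └─┐ │
│   │   │↓│
├───┘ ╶─┘ │
│        B│
└─────────┘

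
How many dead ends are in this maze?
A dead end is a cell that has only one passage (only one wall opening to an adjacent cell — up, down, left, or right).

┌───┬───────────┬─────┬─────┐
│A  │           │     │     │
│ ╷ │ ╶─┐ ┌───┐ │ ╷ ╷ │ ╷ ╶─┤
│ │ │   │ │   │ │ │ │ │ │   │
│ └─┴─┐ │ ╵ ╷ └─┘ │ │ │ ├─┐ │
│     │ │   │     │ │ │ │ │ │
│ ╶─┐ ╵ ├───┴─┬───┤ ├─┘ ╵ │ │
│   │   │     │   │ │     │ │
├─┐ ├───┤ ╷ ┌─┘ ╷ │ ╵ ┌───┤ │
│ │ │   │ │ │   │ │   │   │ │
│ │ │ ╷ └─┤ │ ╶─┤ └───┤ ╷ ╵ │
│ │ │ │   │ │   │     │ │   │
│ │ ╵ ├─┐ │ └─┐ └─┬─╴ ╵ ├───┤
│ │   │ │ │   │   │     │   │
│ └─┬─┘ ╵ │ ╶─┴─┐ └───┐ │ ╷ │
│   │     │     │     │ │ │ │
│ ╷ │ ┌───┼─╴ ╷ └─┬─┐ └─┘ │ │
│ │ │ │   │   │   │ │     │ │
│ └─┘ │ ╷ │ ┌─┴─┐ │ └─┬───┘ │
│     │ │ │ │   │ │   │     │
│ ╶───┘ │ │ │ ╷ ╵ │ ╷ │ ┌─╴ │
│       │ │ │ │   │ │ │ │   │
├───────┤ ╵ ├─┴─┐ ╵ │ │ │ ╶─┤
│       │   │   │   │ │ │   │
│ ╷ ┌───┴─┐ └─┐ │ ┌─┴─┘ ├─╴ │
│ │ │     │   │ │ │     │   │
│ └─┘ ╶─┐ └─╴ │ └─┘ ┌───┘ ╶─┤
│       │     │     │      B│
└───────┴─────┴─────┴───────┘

Checking each cell for number of passages:

Dead ends found at positions:
  (0, 13)
  (1, 1)
  (1, 7)
  (2, 10)
  (2, 12)
  (3, 6)
  (4, 0)
  (4, 4)
  (6, 3)
  (6, 6)
  (6, 9)
  (7, 11)
  (8, 1)
  (8, 9)
  (10, 6)
  (11, 3)
  (11, 6)
  (11, 10)
  (12, 1)
  (12, 8)
  (13, 3)
  (13, 10)
  (13, 13)
Total dead ends: 23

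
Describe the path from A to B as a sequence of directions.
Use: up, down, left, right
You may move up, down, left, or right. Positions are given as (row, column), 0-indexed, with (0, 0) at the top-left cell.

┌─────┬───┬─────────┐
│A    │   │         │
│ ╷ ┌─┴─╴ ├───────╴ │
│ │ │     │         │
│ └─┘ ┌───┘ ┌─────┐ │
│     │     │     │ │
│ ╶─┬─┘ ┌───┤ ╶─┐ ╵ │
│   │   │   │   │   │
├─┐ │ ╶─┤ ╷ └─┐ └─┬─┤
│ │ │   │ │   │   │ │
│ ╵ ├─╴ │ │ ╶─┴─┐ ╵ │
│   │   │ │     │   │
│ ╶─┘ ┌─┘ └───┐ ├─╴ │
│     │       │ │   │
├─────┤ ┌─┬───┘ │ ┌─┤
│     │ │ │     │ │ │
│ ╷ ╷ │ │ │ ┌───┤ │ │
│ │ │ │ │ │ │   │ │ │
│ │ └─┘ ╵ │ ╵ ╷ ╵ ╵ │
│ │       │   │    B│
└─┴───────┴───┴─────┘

Finding the path and converting it to directions:
Path through cells: (0,0) → (1,0) → (2,0) → (3,0) → (3,1) → (4,1) → (5,1) → (5,0) → (6,0) → (6,1) → (6,2) → (5,2) → (5,3) → (4,3) → (4,2) → (3,2) → (3,3) → (2,3) → (2,4) → (2,5) → (1,5) → (1,6) → (1,7) → (1,8) → (1,9) → (2,9) → (3,9) → (3,8) → (2,8) → (2,7) → (2,6) → (3,6) → (3,7) → (4,7) → (4,8) → (5,8) → (5,9) → (6,9) → (6,8) → (7,8) → (8,8) → (9,8) → (9,9)
Directions: down, down, down, right, down, down, left, down, right, right, up, right, up, left, up, right, up, right, right, up, right, right, right, right, down, down, left, up, left, left, down, right, down, right, down, right, down, left, down, down, down, right

Solution:

┌─────┬───┬─────────┐
│A    │   │         │
│ ╷ ┌─┴─╴ ├───────╴ │
│↓│ │     │↱ → → → ↓│
│ └─┘ ┌───┘ ┌─────┐ │
│↓    │↱ → ↑│↓ ← ↰│↓│
│ ╶─┬─┘ ┌───┤ ╶─┐ ╵ │
│↳ ↓│↱ ↑│   │↳ ↓│↑ ↲│
├─┐ │ ╶─┤ ╷ └─┐ └─┬─┤
│ │↓│↑ ↰│ │   │↳ ↓│ │
│ ╵ ├─╴ │ │ ╶─┴─┐ ╵ │
│↓ ↲│↱ ↑│ │     │↳ ↓│
│ ╶─┘ ┌─┘ └───┐ ├─╴ │
│↳ → ↑│       │ │↓ ↲│
├─────┤ ┌─┬───┘ │ ┌─┤
│     │ │ │     │↓│ │
│ ╷ ╷ │ │ │ ┌───┤ │ │
│ │ │ │ │ │ │   │↓│ │
│ │ └─┘ ╵ │ ╵ ╷ ╵ ╵ │
│ │       │   │  ↳ B│
└─┴───────┴───┴─────┘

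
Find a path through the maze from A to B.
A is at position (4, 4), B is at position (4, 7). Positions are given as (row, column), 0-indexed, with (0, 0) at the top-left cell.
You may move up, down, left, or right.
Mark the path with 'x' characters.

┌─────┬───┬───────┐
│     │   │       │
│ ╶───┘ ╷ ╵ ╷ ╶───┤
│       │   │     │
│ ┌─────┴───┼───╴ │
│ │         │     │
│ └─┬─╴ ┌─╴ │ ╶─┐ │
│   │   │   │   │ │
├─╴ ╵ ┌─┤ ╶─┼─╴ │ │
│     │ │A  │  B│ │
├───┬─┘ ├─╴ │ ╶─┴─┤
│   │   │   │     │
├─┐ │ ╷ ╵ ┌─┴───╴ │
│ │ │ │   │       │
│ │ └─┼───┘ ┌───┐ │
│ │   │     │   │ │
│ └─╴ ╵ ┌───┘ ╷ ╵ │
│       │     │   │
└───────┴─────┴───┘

Finding the shortest path from (4, 4) to (4, 7):
Path length: 31 steps
Directions: up → right → up → left → left → down → left → down → left → up → left → up → up → right → right → right → up → right → down → right → up → right → down → right → right → down → left → left → down → right → down

Solution:

┌─────┬───┬───────┐
│     │x x│x x    │
│ ╶───┘ ╷ ╵ ╷ ╶───┤
│x x x x│x x│x x x│
│ ┌─────┴───┼───╴ │
│x│    x x x│x x x│
│ └─┬─╴ ┌─╴ │ ╶─┐ │
│x x│x x│x x│x x│ │
├─╴ ╵ ┌─┤ ╶─┼─╴ │ │
│  x x│ │A  │  B│ │
├───┬─┘ ├─╴ │ ╶─┴─┤
│   │   │   │     │
├─┐ │ ╷ ╵ ┌─┴───╴ │
│ │ │ │   │       │
│ │ └─┼───┘ ┌───┐ │
│ │   │     │   │ │
│ └─╴ ╵ ┌───┘ ╷ ╵ │
│       │     │   │
└───────┴─────┴───┘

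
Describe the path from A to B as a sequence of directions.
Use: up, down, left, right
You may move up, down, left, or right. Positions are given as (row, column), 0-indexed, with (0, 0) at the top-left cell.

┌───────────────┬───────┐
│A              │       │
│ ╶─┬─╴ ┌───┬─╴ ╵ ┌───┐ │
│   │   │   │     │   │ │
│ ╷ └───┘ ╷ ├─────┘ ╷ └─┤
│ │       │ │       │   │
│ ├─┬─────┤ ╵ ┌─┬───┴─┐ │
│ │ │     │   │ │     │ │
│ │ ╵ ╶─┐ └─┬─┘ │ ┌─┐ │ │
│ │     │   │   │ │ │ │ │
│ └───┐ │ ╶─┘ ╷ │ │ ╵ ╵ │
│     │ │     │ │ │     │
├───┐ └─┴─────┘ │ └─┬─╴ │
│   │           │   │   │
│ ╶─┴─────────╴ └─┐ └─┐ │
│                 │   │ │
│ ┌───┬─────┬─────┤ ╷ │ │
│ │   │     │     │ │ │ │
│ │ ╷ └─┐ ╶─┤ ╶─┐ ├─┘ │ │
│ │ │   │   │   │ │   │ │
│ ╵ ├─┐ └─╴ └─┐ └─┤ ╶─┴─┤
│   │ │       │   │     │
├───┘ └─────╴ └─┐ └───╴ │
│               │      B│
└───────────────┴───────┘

Finding the path and converting it to directions:
Path through cells: (0,0) → (1,0) → (1,1) → (2,1) → (2,2) → (2,3) → (2,4) → (1,4) → (1,5) → (2,5) → (3,5) → (3,6) → (2,6) → (2,7) → (2,8) → (2,9) → (1,9) → (1,10) → (2,10) → (2,11) → (3,11) → (4,11) → (5,11) → (5,10) → (4,10) → (3,10) → (3,9) → (3,8) → (4,8) → (5,8) → (6,8) → (6,9) → (7,9) → (7,10) → (8,10) → (9,10) → (9,9) → (10,9) → (10,10) → (10,11) → (11,11)
Directions: down, right, down, right, right, right, up, right, down, down, right, up, right, right, right, up, right, down, right, down, down, down, left, up, up, left, left, down, down, down, right, down, right, down, down, left, down, right, right, down

Solution:

┌───────────────┬───────┐
│A              │       │
│ ╶─┬─╴ ┌───┬─╴ ╵ ┌───┐ │
│↳ ↓│   │↱ ↓│     │↱ ↓│ │
│ ╷ └───┘ ╷ ├─────┘ ╷ └─┤
│ │↳ → → ↑│↓│↱ → → ↑│↳ ↓│
│ ├─┬─────┤ ╵ ┌─┬───┴─┐ │
│ │ │     │↳ ↑│ │↓ ← ↰│↓│
│ │ ╵ ╶─┐ └─┬─┘ │ ┌─┐ │ │
│ │     │   │   │↓│ │↑│↓│
│ └───┐ │ ╶─┘ ╷ │ │ ╵ ╵ │
│     │ │     │ │↓│  ↑ ↲│
├───┐ └─┴─────┘ │ └─┬─╴ │
│   │           │↳ ↓│   │
│ ╶─┴─────────╴ └─┐ └─┐ │
│                 │↳ ↓│ │
│ ┌───┬─────┬─────┤ ╷ │ │
│ │   │     │     │ │↓│ │
│ │ ╷ └─┐ ╶─┤ ╶─┐ ├─┘ │ │
│ │ │   │   │   │ │↓ ↲│ │
│ ╵ ├─┐ └─╴ └─┐ └─┤ ╶─┴─┤
│   │ │       │   │↳ → ↓│
├───┘ └─────╴ └─┐ └───╴ │
│               │      B│
└───────────────┴───────┘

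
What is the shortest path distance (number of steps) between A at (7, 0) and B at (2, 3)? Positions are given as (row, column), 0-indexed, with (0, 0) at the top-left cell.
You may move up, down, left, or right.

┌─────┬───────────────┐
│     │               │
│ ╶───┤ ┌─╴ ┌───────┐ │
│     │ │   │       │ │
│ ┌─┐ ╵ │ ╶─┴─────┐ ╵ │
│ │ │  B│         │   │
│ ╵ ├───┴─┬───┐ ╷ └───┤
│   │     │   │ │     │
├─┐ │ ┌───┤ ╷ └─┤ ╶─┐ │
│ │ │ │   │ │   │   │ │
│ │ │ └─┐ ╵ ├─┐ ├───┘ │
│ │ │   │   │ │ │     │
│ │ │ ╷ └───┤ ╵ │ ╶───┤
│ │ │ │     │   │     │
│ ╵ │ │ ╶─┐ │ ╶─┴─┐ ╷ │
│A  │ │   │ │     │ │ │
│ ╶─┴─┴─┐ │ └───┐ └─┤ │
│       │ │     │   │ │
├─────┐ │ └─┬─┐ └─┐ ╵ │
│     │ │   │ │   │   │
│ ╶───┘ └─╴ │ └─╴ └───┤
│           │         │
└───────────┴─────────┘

Finding path from (7, 0) to (2, 3):
Path: (7,0) → (7,1) → (6,1) → (5,1) → (4,1) → (3,1) → (3,0) → (2,0) → (1,0) → (1,1) → (1,2) → (2,2) → (2,3)
Distance: 12 steps

Solution:

┌─────┬───────────────┐
│     │               │
│ ╶───┤ ┌─╴ ┌───────┐ │
│↱ → ↓│ │   │       │ │
│ ┌─┐ ╵ │ ╶─┴─────┐ ╵ │
│↑│ │↳ B│         │   │
│ ╵ ├───┴─┬───┐ ╷ └───┤
│↑ ↰│     │   │ │     │
├─┐ │ ┌───┤ ╷ └─┤ ╶─┐ │
│ │↑│ │   │ │   │   │ │
│ │ │ └─┐ ╵ ├─┐ ├───┘ │
│ │↑│   │   │ │ │     │
│ │ │ ╷ └───┤ ╵ │ ╶───┤
│ │↑│ │     │   │     │
│ ╵ │ │ ╶─┐ │ ╶─┴─┐ ╷ │
│A ↑│ │   │ │     │ │ │
│ ╶─┴─┴─┐ │ └───┐ └─┤ │
│       │ │     │   │ │
├─────┐ │ └─┬─┐ └─┐ ╵ │
│     │ │   │ │   │   │
│ ╶───┘ └─╴ │ └─╴ └───┤
│           │         │
└───────────┴─────────┘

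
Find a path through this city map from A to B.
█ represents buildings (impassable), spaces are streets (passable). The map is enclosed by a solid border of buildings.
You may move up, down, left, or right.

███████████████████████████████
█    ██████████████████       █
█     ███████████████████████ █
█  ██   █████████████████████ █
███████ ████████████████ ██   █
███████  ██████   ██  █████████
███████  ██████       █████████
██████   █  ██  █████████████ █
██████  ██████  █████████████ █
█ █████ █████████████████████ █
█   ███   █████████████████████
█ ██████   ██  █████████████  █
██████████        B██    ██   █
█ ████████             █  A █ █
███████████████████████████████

Finding the shortest path from A to B:
Movement: cardinal only
Path length: 11 steps
Directions: left → left → up → left → left → down → left → left → left → left → up

Solution:

███████████████████████████████
█    ██████████████████       █
█     ███████████████████████ █
█  ██   █████████████████████ █
███████ ████████████████ ██   █
███████  ██████   ██  █████████
███████  ██████       █████████
██████   █  ██  █████████████ █
██████  ██████  █████████████ █
█ █████ █████████████████████ █
█   ███   █████████████████████
█ ██████   ██  █████████████  █
██████████        B██ ↓←↰██   █
█ ████████        ↑←←←↲█↑←A █ █
███████████████████████████████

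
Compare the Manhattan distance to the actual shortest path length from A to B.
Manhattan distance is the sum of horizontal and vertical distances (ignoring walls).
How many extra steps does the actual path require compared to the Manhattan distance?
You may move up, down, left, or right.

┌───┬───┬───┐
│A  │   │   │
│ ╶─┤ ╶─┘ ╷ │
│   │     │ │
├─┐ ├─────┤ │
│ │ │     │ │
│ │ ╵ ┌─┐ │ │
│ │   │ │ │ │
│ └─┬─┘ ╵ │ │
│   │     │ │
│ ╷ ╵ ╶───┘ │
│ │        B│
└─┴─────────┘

Manhattan distance: |5 - 0| + |5 - 0| = 10
Actual path length: 16
Extra steps: 16 - 10 = 6

Solution:

┌───┬───┬───┐
│A  │   │   │
│ ╶─┤ ╶─┘ ╷ │
│↳ ↓│     │ │
├─┐ ├─────┤ │
│ │↓│↱ → ↓│ │
│ │ ╵ ┌─┐ │ │
│ │↳ ↑│ │↓│ │
│ └─┬─┘ ╵ │ │
│   │↓ ← ↲│ │
│ ╷ ╵ ╶───┘ │
│ │  ↳ → → B│
└─┴─────────┘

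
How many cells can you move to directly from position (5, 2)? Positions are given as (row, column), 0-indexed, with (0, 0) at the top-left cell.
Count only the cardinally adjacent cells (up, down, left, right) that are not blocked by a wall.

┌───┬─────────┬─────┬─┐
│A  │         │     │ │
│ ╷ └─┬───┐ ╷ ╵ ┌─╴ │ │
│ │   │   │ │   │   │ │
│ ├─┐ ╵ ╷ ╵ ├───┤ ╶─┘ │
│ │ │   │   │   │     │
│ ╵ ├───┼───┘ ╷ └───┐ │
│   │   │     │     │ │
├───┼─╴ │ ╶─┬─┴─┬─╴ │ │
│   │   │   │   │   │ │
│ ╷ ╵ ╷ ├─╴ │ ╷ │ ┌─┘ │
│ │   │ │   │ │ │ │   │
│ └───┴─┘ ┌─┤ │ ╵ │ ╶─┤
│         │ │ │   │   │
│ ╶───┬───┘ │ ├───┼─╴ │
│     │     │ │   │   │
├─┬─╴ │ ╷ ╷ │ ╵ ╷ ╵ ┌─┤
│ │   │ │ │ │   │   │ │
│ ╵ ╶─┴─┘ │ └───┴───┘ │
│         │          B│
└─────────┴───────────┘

Checking passable neighbors of (5, 2):
Neighbors: (4, 2), (5, 1)
Count: 2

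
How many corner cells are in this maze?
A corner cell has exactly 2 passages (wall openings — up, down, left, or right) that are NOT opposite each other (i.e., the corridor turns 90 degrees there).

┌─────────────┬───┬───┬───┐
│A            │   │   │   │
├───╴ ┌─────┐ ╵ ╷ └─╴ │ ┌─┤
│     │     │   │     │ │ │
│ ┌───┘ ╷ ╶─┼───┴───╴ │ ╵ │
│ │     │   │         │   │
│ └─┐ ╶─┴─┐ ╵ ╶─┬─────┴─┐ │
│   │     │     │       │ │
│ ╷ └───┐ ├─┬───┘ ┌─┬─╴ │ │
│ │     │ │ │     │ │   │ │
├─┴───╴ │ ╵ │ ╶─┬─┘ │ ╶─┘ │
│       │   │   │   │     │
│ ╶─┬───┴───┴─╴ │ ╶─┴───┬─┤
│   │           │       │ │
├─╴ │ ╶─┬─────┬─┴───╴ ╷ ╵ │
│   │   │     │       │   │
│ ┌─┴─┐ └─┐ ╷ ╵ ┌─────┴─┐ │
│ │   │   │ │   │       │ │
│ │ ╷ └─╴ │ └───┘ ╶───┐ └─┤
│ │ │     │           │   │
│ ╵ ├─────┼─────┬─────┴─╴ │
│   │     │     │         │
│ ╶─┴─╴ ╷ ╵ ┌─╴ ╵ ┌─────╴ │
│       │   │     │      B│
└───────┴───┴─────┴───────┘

Counting corner cells (2 non-opposite passages):
Total corners: 77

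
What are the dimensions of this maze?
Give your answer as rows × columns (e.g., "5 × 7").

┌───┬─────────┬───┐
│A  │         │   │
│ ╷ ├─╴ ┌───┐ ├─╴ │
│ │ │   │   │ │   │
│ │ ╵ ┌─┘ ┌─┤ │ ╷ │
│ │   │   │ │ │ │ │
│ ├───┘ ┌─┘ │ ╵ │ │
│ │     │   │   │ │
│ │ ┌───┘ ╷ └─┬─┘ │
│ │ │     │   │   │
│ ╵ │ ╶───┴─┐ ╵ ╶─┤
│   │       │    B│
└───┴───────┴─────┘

Counting the maze dimensions:
Rows (vertical): 6
Columns (horizontal): 9
Dimensions: 6 × 9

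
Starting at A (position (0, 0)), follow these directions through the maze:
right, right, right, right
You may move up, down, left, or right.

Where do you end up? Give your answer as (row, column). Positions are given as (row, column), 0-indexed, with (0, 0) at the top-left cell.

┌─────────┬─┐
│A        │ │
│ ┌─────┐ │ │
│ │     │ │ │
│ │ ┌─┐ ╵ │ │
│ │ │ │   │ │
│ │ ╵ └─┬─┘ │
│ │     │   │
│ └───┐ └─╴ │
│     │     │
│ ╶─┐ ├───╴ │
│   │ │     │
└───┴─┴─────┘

Following directions step by step:
Start: (0, 0)
  right: (0, 0) → (0, 1)
  right: (0, 1) → (0, 2)
  right: (0, 2) → (0, 3)
  right: (0, 3) → (0, 4)
Final position: (0, 4)

Path taken:

┌─────────┬─┐
│A → → → B│ │
│ ┌─────┐ │ │
│ │     │ │ │
│ │ ┌─┐ ╵ │ │
│ │ │ │   │ │
│ │ ╵ └─┬─┘ │
│ │     │   │
│ └───┐ └─╴ │
│     │     │
│ ╶─┐ ├───╴ │
│   │ │     │
└───┴─┴─────┘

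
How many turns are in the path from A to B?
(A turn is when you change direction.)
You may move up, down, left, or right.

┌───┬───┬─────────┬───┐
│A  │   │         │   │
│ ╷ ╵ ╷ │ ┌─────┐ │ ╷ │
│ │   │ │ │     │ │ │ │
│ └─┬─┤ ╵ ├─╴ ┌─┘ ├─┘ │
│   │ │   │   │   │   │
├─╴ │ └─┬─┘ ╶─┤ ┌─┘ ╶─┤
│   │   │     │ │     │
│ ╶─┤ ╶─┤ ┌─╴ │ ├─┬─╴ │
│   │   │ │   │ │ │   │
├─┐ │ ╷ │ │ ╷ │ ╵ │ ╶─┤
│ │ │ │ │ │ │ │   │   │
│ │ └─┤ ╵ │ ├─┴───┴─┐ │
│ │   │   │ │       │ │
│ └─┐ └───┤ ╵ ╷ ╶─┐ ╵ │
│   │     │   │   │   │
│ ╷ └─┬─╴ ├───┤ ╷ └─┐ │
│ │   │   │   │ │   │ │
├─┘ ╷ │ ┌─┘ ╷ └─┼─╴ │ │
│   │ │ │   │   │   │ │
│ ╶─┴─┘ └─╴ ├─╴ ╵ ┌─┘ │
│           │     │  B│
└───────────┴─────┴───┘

Directions: down, down, right, down, left, down, right, down, down, right, down, right, right, down, left, down, down, right, right, up, up, right, down, right, down, right, up, right, up, left, up, left, up, right, right, down, right, down, down, down
Number of turns: 30

Solution:

┌───┬───┬─────────┬───┐
│A  │   │         │   │
│ ╷ ╵ ╷ │ ┌─────┐ │ ╷ │
│↓│   │ │ │     │ │ │ │
│ └─┬─┤ ╵ ├─╴ ┌─┘ ├─┘ │
│↳ ↓│ │   │   │   │   │
├─╴ │ └─┬─┘ ╶─┤ ┌─┘ ╶─┤
│↓ ↲│   │     │ │     │
│ ╶─┤ ╶─┤ ┌─╴ │ ├─┬─╴ │
│↳ ↓│   │ │   │ │ │   │
├─┐ │ ╷ │ │ ╷ │ ╵ │ ╶─┤
│ │↓│ │ │ │ │ │   │   │
│ │ └─┤ ╵ │ ├─┴───┴─┐ │
│ │↳ ↓│   │ │  ↱ → ↓│ │
│ └─┐ └───┤ ╵ ╷ ╶─┐ ╵ │
│   │↳ → ↓│   │↑ ↰│↳ ↓│
│ ╷ └─┬─╴ ├───┤ ╷ └─┐ │
│ │   │↓ ↲│↱ ↓│ │↑ ↰│↓│
├─┘ ╷ │ ┌─┘ ╷ └─┼─╴ │ │
│   │ │↓│  ↑│↳ ↓│↱ ↑│↓│
│ ╶─┴─┘ └─╴ ├─╴ ╵ ┌─┘ │
│      ↳ → ↑│  ↳ ↑│  B│
└───────────┴─────┴───┘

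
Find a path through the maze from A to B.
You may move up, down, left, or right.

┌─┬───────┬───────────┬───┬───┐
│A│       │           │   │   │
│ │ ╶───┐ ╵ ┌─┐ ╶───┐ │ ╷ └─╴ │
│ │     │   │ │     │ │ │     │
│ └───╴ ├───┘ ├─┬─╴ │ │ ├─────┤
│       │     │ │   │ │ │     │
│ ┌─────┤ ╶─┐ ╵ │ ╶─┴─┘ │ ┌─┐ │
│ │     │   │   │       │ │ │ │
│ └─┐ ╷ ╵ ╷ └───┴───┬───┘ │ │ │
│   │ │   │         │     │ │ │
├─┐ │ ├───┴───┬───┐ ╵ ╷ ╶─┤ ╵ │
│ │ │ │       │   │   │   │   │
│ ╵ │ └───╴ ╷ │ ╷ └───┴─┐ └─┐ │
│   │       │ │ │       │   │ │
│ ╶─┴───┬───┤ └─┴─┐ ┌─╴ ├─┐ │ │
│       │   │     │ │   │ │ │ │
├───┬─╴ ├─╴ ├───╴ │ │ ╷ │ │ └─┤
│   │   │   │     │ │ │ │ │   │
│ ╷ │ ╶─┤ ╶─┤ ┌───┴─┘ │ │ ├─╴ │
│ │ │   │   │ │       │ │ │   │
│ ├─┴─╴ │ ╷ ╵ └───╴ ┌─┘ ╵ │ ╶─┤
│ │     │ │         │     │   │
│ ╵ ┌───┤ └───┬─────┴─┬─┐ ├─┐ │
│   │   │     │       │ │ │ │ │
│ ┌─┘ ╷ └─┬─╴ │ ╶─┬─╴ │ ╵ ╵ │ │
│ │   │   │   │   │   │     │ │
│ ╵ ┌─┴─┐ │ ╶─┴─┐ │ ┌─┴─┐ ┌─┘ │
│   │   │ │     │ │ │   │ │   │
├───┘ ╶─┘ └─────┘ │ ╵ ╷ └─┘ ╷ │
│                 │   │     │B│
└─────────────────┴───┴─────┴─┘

Finding the shortest path through the maze:
Path length: 56 steps
Directions: down → down → down → down → right → down → down → left → down → right → right → right → down → left → down → right → down → left → left → down → left → down → down → right → up → right → up → right → down → right → down → down → right → right → right → right → up → up → left → up → right → right → right → down → left → down → down → right → up → right → down → right → right → up → right → down

Solution:

┌─┬───────┬───────────┬───┬───┐
│A│       │           │   │   │
│ │ ╶───┐ ╵ ┌─┐ ╶───┐ │ ╷ └─╴ │
│↓│     │   │ │     │ │ │     │
│ └───╴ ├───┘ ├─┬─╴ │ │ ├─────┤
│↓      │     │ │   │ │ │     │
│ ┌─────┤ ╶─┐ ╵ │ ╶─┴─┘ │ ┌─┐ │
│↓│     │   │   │       │ │ │ │
│ └─┐ ╷ ╵ ╷ └───┴───┬───┘ │ │ │
│↳ ↓│ │   │         │     │ │ │
├─┐ │ ├───┴───┬───┐ ╵ ╷ ╶─┤ ╵ │
│ │↓│ │       │   │   │   │   │
│ ╵ │ └───╴ ╷ │ ╷ └───┴─┐ └─┐ │
│↓ ↲│       │ │ │       │   │ │
│ ╶─┴───┬───┤ └─┴─┐ ┌─╴ ├─┐ │ │
│↳ → → ↓│   │     │ │   │ │ │ │
├───┬─╴ ├─╴ ├───╴ │ │ ╷ │ │ └─┤
│   │↓ ↲│   │     │ │ │ │ │   │
│ ╷ │ ╶─┤ ╶─┤ ┌───┴─┘ │ │ ├─╴ │
│ │ │↳ ↓│   │ │       │ │ │   │
│ ├─┴─╴ │ ╷ ╵ └───╴ ┌─┘ ╵ │ ╶─┤
│ │↓ ← ↲│ │         │     │   │
│ ╵ ┌───┤ └───┬─────┴─┬─┐ ├─┐ │
│↓ ↲│↱ ↓│     │↱ → → ↓│ │ │ │ │
│ ┌─┘ ╷ └─┬─╴ │ ╶─┬─╴ │ ╵ ╵ │ │
│↓│↱ ↑│↳ ↓│   │↑ ↰│↓ ↲│     │ │
│ ╵ ┌─┴─┐ │ ╶─┴─┐ │ ┌─┴─┐ ┌─┘ │
│↳ ↑│   │↓│     │↑│↓│↱ ↓│ │↱ ↓│
├───┘ ╶─┘ └─────┘ │ ╵ ╷ └─┘ ╷ │
│        ↳ → → → ↑│↳ ↑│↳ → ↑│B│
└─────────────────┴───┴─────┴─┘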